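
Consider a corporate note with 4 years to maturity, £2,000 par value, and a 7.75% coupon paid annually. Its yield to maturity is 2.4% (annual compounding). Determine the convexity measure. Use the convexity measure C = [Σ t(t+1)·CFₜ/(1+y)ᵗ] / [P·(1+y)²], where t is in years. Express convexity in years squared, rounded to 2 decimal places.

With y = 0.024:
  t   CF        PV=CF/(1+0.024)^t    t·PV        t(t+1)·PV
  1       155.00       151.3672       151.3672         302.7344
  2       155.00       147.8195       295.6390         886.9171
  3       155.00       144.3550       433.0650       1,732.2600
  4     2,155.00     1,959.9611     7,839.8443      39,199.2216
  Σ                  2,403.5028     8,719.9156      42,121.1331
P = 2,403.5028.
Convexity = Σ t(t+1)·PV / [P·(1+y)²] = 42,121.1331 / (2,403.5028 × 1.048576) = 16.71304.

16.71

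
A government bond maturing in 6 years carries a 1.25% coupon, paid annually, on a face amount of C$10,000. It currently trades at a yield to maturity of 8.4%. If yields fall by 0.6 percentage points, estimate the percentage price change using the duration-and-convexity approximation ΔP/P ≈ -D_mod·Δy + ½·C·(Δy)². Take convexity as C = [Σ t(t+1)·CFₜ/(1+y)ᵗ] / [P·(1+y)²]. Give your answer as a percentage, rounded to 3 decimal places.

+3.254%

With y = 0.084:
  t   CF        PV=CF/(1+0.084)^t    t·PV        t(t+1)·PV
  1       125.00       115.3137       115.3137         230.6273
  2       125.00       106.3779       212.7558         638.2675
  3       125.00        98.1346       294.4038       1,177.6152
  4       125.00        90.5301       362.1203       1,810.6015
  5       125.00        83.5148       417.5742       2,505.4449
  6    10,125.00     6,240.4993    37,442.9958     262,100.9705
  Σ                  6,734.3704    38,845.1635     268,463.5269
P = 6,734.3704; D_Mac = 5.76820 yrs; D_mod = 5.32121 yrs; C = 33.92577.
Duration effect: -5.32121 × (-0.006) = +0.031927
Convexity effect: 0.5 × 33.92577 × (-0.006)² = +0.0006107
ΔP/P ≈ +0.031927 + 0.0006107 = +0.032538 = +3.2538%.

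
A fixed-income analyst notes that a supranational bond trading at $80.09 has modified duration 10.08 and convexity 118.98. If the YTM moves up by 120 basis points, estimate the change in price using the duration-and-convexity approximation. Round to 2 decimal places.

-$9.00

Duration effect: -D_mod·Δy = -10.08 × (+0.012) = -0.120960
Convexity effect: ½·C·(Δy)² = 0.5 × 118.98 × (0.012)² = +0.00856656
ΔP/P ≈ -0.120960 + 0.00856656 = -0.11239344
ΔP ≈ 80.09 × (-0.11239344) = -9.0015906096.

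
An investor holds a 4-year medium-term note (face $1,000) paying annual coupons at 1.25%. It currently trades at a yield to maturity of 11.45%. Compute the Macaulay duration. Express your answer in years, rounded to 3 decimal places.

Periodic yield y = 0.1145. Discount each cash flow and weight by its year:
  t   CF        PV=CF/(1+0.1145)^t    t·PV
  1        12.50        11.2158        11.2158
  2        12.50        10.0635        20.1270
  3        12.50         9.0296        27.0889
  4     1,012.50       656.2582     2,625.0328
  Σ                    686.5671     2,683.4645
Price P = Σ PV = 686.5671.
Macaulay duration = Σ(t·PV) / P = 2,683.4645 / 686.5671 = 3.90852 years.

3.909 years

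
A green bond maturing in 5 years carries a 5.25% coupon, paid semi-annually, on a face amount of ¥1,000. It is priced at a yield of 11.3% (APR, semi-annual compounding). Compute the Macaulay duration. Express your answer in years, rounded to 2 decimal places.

Periodic yield y = 0.0565. Discount each cash flow and weight by its period:
  t   CF        PV=CF/(1+0.0565)^t    t·PV
  1        26.25        24.8462        24.8462
  2        26.25        23.5175        47.0349
  3        26.25        22.2598        66.7793
  4        26.25        21.0694        84.2774
  5        26.25        19.9426        99.7130
  6        26.25        18.8761       113.2566
  7        26.25        17.8666       125.0665
  8        26.25        16.9112       135.2892
  9        26.25        16.0068       144.0610
  10    1,026.25       592.3224     5,923.2240
  Σ                    773.6184     6,763.5481
Price P = Σ PV = 773.6184.
Macaulay duration = Σ(t·PV) / P = 6,763.5481 / 773.6184 = 8.74274 half-year periods.
In years: 8.74274 / 2 = 4.37137 years.

4.37 years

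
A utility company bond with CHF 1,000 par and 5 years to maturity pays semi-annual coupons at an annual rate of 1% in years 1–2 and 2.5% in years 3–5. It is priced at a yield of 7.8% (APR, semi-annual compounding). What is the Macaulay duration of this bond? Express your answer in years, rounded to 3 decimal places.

Periodic yield y = 0.039. Discount each cash flow and weight by its period:
  t   CF        PV=CF/(1+0.039)^t    t·PV
  1         5.00         4.8123         4.8123
  2         5.00         4.6317         9.2634
  3         5.00         4.4578        13.3735
  4         5.00         4.2905        17.1620
  5        12.50        10.3236        51.6181
  6        12.50         9.9361        59.6167
  7        12.50         9.5632        66.9421
  8        12.50         9.2042        73.6335
  9        12.50         8.8587        79.7283
  10    1,012.50       690.6206     6,906.2064
  Σ                    756.6988     7,282.3564
Price P = Σ PV = 756.6988.
Macaulay duration = Σ(t·PV) / P = 7,282.3564 / 756.6988 = 9.62385 half-year periods.
In years: 9.62385 / 2 = 4.81193 years.

4.812 years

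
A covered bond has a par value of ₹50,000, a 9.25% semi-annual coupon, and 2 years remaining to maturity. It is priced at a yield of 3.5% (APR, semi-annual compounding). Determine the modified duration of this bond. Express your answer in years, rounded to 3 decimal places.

1.846 years

Periodic yield y = 0.0175. First find Macaulay duration:
  t   CF        PV=CF/(1+0.0175)^t    t·PV
  1     2,312.50     2,272.7273     2,272.7273
  2     2,312.50     2,233.6386     4,467.2772
  3     2,312.50     2,195.2222     6,585.6666
  4    52,312.50    48,805.3918   195,221.5673
  Σ                 55,506.9799   208,547.2384
P = 55,506.9799; Macaulay duration = 208,547.2384 / 55,506.9799 = 3.75714 half-year periods = 1.87857 years.
Modified duration = D_Mac / (1 + y) = 1.87857 / 1.0175 = 1.84626 years.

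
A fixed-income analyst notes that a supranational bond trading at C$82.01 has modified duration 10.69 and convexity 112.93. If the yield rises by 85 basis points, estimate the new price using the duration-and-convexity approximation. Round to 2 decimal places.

C$74.89

Duration effect: -D_mod·Δy = -10.69 × (+0.0085) = -0.090865
Convexity effect: ½·C·(Δy)² = 0.5 × 112.93 × (0.0085)² = +0.00407959625
ΔP/P ≈ -0.090865 + 0.00407959625 = -0.08678540375
New price ≈ 82.01 × (1 - 0.08678540375) = 74.8927290384625.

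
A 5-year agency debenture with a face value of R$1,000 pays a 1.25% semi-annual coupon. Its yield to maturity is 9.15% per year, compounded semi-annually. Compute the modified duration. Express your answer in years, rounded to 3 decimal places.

Periodic yield y = 0.04575. First find Macaulay duration:
  t   CF        PV=CF/(1+0.04575)^t    t·PV
  1         6.25         5.9766         5.9766
  2         6.25         5.7151        11.4302
  3         6.25         5.4651        16.3952
  4         6.25         5.2260        20.9040
  5         6.25         4.9974        24.9868
  6         6.25         4.7787        28.6724
  7         6.25         4.5697        31.9877
  8         6.25         4.3698        34.9580
  9         6.25         4.1786        37.6073
  10    1,006.25       643.3202     6,433.2016
  Σ                    688.5970     6,646.1198
P = 688.5970; Macaulay duration = 6,646.1198 / 688.5970 = 9.65168 half-year periods = 4.82584 years.
Modified duration = D_Mac / (1 + y) = 4.82584 / 1.04575 = 4.61472 years.

4.615 years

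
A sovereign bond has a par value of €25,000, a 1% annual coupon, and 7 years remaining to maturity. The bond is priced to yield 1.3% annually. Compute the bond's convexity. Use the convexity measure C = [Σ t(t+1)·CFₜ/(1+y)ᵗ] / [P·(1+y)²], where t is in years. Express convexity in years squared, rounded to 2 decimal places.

52.43

With y = 0.013:
  t   CF        PV=CF/(1+0.013)^t    t·PV        t(t+1)·PV
  1       250.00       246.7917       246.7917         493.5834
  2       250.00       243.6246       487.2492       1,461.7475
  3       250.00       240.4981       721.4943       2,885.9774
  4       250.00       237.4118       949.6470       4,748.2352
  5       250.00       234.3650     1,171.8251       7,030.9504
  6       250.00       231.3574     1,388.1442       9,717.0095
  7    25,250.00    23,067.2204   161,470.5427   1,291,764.3416
  Σ                 24,501.2689   166,435.6943   1,318,101.8451
P = 24,501.2689.
Convexity = Σ t(t+1)·PV / [P·(1+y)²] = 1,318,101.8451 / (24,501.2689 × 1.026169) = 52.42537.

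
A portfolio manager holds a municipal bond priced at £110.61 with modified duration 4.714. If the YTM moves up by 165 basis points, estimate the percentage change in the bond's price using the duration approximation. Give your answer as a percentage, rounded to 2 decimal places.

-7.78%

Duration approximation: ΔP/P ≈ -D_mod · Δy = -4.714 × (+0.0165) = -0.077781.
As a percentage: -7.7781%.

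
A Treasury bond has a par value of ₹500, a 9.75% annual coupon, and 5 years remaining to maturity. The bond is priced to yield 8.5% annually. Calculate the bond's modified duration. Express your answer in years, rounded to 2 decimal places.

3.88 years

Periodic yield y = 0.085. First find Macaulay duration:
  t   CF        PV=CF/(1+0.085)^t    t·PV
  1        48.75        44.9309        44.9309
  2        48.75        41.4109        82.8219
  3        48.75        38.1668       114.5003
  4        48.75        35.1767       140.7070
  5       548.75       364.9437     1,824.7184
  Σ                    524.6290     2,207.6784
P = 524.6290; Macaulay duration = 2,207.6784 / 524.6290 = 4.20808 years.
Modified duration = D_Mac / (1 + y) = 4.20808 / 1.085 = 3.87841 years.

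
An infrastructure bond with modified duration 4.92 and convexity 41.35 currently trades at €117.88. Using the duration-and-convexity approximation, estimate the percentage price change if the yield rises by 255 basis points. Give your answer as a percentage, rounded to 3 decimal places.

Duration effect: -D_mod·Δy = -4.92 × (+0.0255) = -0.125460
Convexity effect: ½·C·(Δy)² = 0.5 × 41.35 × (0.0255)² = +0.01344391875
ΔP/P ≈ -0.125460 + 0.01344391875 = -0.11201608125
= -11.201608125%.

-11.202%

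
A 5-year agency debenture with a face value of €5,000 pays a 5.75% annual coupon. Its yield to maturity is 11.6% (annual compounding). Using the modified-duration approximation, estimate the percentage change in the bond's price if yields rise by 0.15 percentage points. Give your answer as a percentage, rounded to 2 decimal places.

-0.59%

Periodic yield y = 0.116. Modified duration first:
  t   CF        PV=CF/(1+0.116)^t    t·PV
  1       287.50       257.6165       257.6165
  2       287.50       230.8391       461.6783
  3       287.50       206.8451       620.5353
  4       287.50       185.3451       741.3803
  5     5,287.50     3,054.4246    15,272.1229
  Σ                  3,935.0704    17,353.3334
P = 3,935.0704; D_Mac = 4.40992 yrs; D_mod = 4.40992/(1+0.116) = 3.95154 yrs.
ΔP/P ≈ -D_mod · Δy = -3.95154 × (+0.0015) = -0.005927 = -0.5927%.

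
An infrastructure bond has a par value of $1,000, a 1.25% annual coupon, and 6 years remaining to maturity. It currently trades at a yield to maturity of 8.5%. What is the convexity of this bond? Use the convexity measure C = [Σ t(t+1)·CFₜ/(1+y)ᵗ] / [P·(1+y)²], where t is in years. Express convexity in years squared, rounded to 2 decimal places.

With y = 0.085:
  t   CF        PV=CF/(1+0.085)^t    t·PV        t(t+1)·PV
  1        12.50        11.5207        11.5207          23.0415
  2        12.50        10.6182        21.2364          63.7091
  3        12.50         9.7864        29.3591         117.4362
  4        12.50         9.0197        36.0787         180.3936
  5        12.50         8.3131        41.5653         249.3920
  6     1,012.50       620.6069     3,723.6414      26,065.4900
  Σ                    669.8649     3,863.4017      26,699.4624
P = 669.8649.
Convexity = Σ t(t+1)·PV / [P·(1+y)²] = 26,699.4624 / (669.8649 × 1.177225) = 33.85757.

33.86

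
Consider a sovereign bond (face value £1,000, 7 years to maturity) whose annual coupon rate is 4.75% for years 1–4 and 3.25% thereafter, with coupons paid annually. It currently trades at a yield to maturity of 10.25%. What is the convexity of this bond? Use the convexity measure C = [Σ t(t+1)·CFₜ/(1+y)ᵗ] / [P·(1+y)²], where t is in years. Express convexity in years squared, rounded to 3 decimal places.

37.059

With y = 0.1025:
  t   CF        PV=CF/(1+0.1025)^t    t·PV        t(t+1)·PV
  1        47.50        43.0839        43.0839          86.1678
  2        47.50        39.0784        78.1567         234.4702
  3        47.50        35.4452       106.3357         425.3428
  4        47.50        32.1499       128.5995         642.9974
  5        32.50        19.9522        99.7609         598.5654
  6        32.50        18.0972       108.5833         760.0831
  7     1,032.50       521.4827     3,650.3786      29,203.0290
  Σ                    709.2894     4,214.8986      31,950.6557
P = 709.2894.
Convexity = Σ t(t+1)·PV / [P·(1+y)²] = 31,950.6557 / (709.2894 × 1.215506) = 37.05946.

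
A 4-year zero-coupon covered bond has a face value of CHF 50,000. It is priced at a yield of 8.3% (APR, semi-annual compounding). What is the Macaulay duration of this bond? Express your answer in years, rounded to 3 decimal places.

4.000 years

A zero-coupon bond has a single cash flow at maturity, so its Macaulay duration equals its maturity: 4 years.
(Equivalently: 8 semi-annual periods ÷ 2 = 4 years.)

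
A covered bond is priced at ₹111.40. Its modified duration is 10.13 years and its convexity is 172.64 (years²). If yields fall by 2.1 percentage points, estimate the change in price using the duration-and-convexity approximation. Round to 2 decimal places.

Duration effect: -D_mod·Δy = -10.13 × (-0.021) = +0.212730
Convexity effect: ½·C·(Δy)² = 0.5 × 172.64 × (-0.021)² = +0.03806712
ΔP/P ≈ +0.212730 + 0.03806712 = +0.25079712
ΔP ≈ 111.40 × (+0.25079712) = +27.938799168.

+₹27.94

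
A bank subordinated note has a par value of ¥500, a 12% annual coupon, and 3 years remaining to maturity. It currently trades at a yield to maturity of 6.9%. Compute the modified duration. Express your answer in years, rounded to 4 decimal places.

Periodic yield y = 0.069. First find Macaulay duration:
  t   CF        PV=CF/(1+0.069)^t    t·PV
  1        60.00        56.1272        56.1272
  2        60.00        52.5044       105.0088
  3       560.00       458.4109     1,375.2326
  Σ                    567.0425     1,536.3687
P = 567.0425; Macaulay duration = 1,536.3687 / 567.0425 = 2.70944 years.
Modified duration = D_Mac / (1 + y) = 2.70944 / 1.069 = 2.53456 years.

2.5346 years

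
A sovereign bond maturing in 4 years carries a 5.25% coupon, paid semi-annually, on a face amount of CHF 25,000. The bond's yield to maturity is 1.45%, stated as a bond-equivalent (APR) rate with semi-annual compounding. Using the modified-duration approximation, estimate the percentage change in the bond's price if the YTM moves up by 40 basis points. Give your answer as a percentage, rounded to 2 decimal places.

Periodic yield y = 0.00725. Modified duration first:
  t   CF        PV=CF/(1+0.00725)^t    t·PV
  1       656.25       651.5264       651.5264
  2       656.25       646.8369     1,293.6737
  3       656.25       642.1811     1,926.5432
  4       656.25       637.5588     2,550.2350
  5       656.25       632.9697     3,164.8486
  6       656.25       628.4137     3,770.4823
  7       656.25       623.8905     4,367.2336
  8    25,656.25    24,215.5853   193,724.6823
  Σ                 28,678.9624   211,449.2252
P = 28,678.9624; D_Mac = 7.37297 half-year periods = 3.68649 yrs; D_mod = 3.68649/(1+0.00725) = 3.65995 yrs.
ΔP/P ≈ -D_mod · Δy = -3.65995 × (+0.004) = -0.014640 = -1.4640%.

-1.46%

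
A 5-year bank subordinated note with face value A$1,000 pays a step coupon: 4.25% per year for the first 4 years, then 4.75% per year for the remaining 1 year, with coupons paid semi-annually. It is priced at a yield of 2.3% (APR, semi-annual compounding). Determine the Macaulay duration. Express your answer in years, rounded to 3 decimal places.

Periodic yield y = 0.0115. Discount each cash flow and weight by its period:
  t   CF        PV=CF/(1+0.0115)^t    t·PV
  1        21.25        21.0084        21.0084
  2        21.25        20.7696        41.5391
  3        21.25        20.5334        61.6003
  4        21.25        20.3000        81.1999
  5        21.25        20.0692       100.3459
  6        21.25        19.8410       119.0460
  7        21.25        19.6154       137.3080
  8        21.25        19.3924       155.1393
  9        23.75        21.4275       192.8471
  10    1,023.75       913.1351     9,131.3511
  Σ                  1,096.0919    10,041.3851
Price P = Σ PV = 1,096.0919.
Macaulay duration = Σ(t·PV) / P = 10,041.3851 / 1,096.0919 = 9.16108 half-year periods.
In years: 9.16108 / 2 = 4.58054 years.

4.581 years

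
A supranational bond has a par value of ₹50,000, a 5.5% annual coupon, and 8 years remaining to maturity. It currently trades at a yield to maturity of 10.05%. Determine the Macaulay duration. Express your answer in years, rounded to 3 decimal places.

Periodic yield y = 0.1005. Discount each cash flow and weight by its year:
  t   CF        PV=CF/(1+0.1005)^t    t·PV
  1     2,750.00     2,498.8642     2,498.8642
  2     2,750.00     2,270.6626     4,541.3251
  3     2,750.00     2,063.3008     6,189.9025
  4     2,750.00     1,874.8758     7,499.5032
  5     2,750.00     1,703.6582     8,518.2908
  6     2,750.00     1,548.0765     9,288.4589
  7     2,750.00     1,406.7028     9,846.9199
  8    52,750.00    24,518.9625   196,151.6997
  Σ                 37,885.1033   244,534.9644
Price P = Σ PV = 37,885.1033.
Macaulay duration = Σ(t·PV) / P = 244,534.9644 / 37,885.1033 = 6.45465 years.

6.455 years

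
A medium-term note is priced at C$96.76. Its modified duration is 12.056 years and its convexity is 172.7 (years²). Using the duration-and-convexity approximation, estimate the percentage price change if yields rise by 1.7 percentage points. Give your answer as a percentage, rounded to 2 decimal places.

-18.00%

Duration effect: -D_mod·Δy = -12.056 × (+0.017) = -0.204952
Convexity effect: ½·C·(Δy)² = 0.5 × 172.7 × (0.017)² = +0.02495515
ΔP/P ≈ -0.204952 + 0.02495515 = -0.17999685
= -17.999685%.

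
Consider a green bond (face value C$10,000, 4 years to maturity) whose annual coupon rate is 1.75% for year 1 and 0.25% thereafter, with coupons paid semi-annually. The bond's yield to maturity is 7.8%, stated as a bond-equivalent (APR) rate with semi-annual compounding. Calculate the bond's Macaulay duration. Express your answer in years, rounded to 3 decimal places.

Periodic yield y = 0.039. Discount each cash flow and weight by its period:
  t   CF        PV=CF/(1+0.039)^t    t·PV
  1        87.50        84.2156        84.2156
  2        87.50        81.0545       162.1089
  3        12.50        11.1446        33.4337
  4        12.50        10.7262        42.9050
  5        12.50        10.3236        51.6181
  6        12.50         9.9361        59.6167
  7        12.50         9.5632        66.9421
  8    10,012.50     7,372.5572    58,980.4573
  Σ                  7,589.5209    59,481.2975
Price P = Σ PV = 7,589.5209.
Macaulay duration = Σ(t·PV) / P = 59,481.2975 / 7,589.5209 = 7.83729 half-year periods.
In years: 7.83729 / 2 = 3.91865 years.

3.919 years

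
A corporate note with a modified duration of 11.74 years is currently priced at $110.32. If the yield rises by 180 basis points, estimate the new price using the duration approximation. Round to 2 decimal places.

Duration approximation: ΔP/P ≈ -D_mod · Δy = -11.74 × (+0.018) = -0.211320.
New price ≈ 110.32 × (1 - 0.211320) = 87.0071776.

$87.01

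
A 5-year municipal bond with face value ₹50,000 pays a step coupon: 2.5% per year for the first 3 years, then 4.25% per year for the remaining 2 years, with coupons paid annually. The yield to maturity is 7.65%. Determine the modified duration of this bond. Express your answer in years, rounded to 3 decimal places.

Periodic yield y = 0.0765. First find Macaulay duration:
  t   CF        PV=CF/(1+0.0765)^t    t·PV
  1     1,250.00     1,161.1705     1,161.1705
  2     1,250.00     1,078.6535     2,157.3069
  3     1,250.00     1,002.0004     3,006.0013
  4     2,125.00     1,582.3509     6,329.4036
  5    52,125.00    36,055.8632   180,279.3160
  Σ                 40,880.0385   192,933.1982
P = 40,880.0385; Macaulay duration = 192,933.1982 / 40,880.0385 = 4.71950 years.
Modified duration = D_Mac / (1 + y) = 4.71950 / 1.0765 = 4.38411 years.

4.384 years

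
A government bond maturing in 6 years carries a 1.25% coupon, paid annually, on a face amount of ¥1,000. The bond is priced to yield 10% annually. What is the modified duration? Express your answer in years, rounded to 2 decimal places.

Periodic yield y = 0.1. First find Macaulay duration:
  t   CF        PV=CF/(1+0.1)^t    t·PV
  1        12.50        11.3636        11.3636
  2        12.50        10.3306        20.6612
  3        12.50         9.3914        28.1743
  4        12.50         8.5377        34.1507
  5        12.50         7.7615        38.8076
  6     1,012.50       571.5299     3,429.1791
  Σ                    618.9147     3,562.3365
P = 618.9147; Macaulay duration = 3,562.3365 / 618.9147 = 5.75578 years.
Modified duration = D_Mac / (1 + y) = 5.75578 / 1.1 = 5.23253 years.

5.23 years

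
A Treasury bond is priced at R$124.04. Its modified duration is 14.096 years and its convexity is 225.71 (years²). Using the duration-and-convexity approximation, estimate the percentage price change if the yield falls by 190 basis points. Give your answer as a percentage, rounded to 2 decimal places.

+30.86%

Duration effect: -D_mod·Δy = -14.096 × (-0.019) = +0.267824
Convexity effect: ½·C·(Δy)² = 0.5 × 225.71 × (-0.019)² = +0.040740655
ΔP/P ≈ +0.267824 + 0.040740655 = +0.308564655
= +30.8564655%.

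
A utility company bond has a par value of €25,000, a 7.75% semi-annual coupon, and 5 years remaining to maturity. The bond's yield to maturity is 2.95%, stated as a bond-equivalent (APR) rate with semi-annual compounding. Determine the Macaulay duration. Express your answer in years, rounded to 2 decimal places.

4.32 years

Periodic yield y = 0.01475. Discount each cash flow and weight by its period:
  t   CF        PV=CF/(1+0.01475)^t    t·PV
  1       968.75       954.6686       954.6686
  2       968.75       940.7920     1,881.5839
  3       968.75       927.1170     2,781.3509
  4       968.75       913.6408     3,654.5631
  5       968.75       900.3605     4,501.8023
  6       968.75       887.2732     5,323.6391
  7       968.75       874.3761     6,120.6329
  8       968.75       861.6666     6,893.3324
  9       968.75       849.1417     7,642.2754
  10   25,968.75    22,431.6100   224,316.1000
  Σ                 30,540.6464   264,069.9488
Price P = Σ PV = 30,540.6464.
Macaulay duration = Σ(t·PV) / P = 264,069.9488 / 30,540.6464 = 8.64651 half-year periods.
In years: 8.64651 / 2 = 4.32325 years.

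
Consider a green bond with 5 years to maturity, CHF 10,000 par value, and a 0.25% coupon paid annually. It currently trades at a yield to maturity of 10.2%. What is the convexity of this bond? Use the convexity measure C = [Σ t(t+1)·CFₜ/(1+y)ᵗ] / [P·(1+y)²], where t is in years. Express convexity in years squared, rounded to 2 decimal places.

24.49

With y = 0.102:
  t   CF        PV=CF/(1+0.102)^t    t·PV        t(t+1)·PV
  1        25.00        22.6860        22.6860          45.3721
  2        25.00        20.5862        41.1725         123.5174
  3        25.00        18.6808        56.0424         224.1695
  4        25.00        16.9517        67.8069         339.0343
  5    10,025.00     6,168.4551    30,842.2756     185,053.6534
  Σ                  6,247.3599    31,029.9833     185,785.7466
P = 6,247.3599.
Convexity = Σ t(t+1)·PV / [P·(1+y)²] = 185,785.7466 / (6,247.3599 × 1.214404) = 24.48796.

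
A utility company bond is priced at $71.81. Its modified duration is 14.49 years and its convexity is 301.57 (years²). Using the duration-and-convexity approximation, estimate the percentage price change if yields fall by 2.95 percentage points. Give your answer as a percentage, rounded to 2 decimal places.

Duration effect: -D_mod·Δy = -14.49 × (-0.0295) = +0.427455
Convexity effect: ½·C·(Δy)² = 0.5 × 301.57 × (-0.0295)² = +0.13122064625
ΔP/P ≈ +0.427455 + 0.13122064625 = +0.55867564625
= +55.867564625%.

+55.87%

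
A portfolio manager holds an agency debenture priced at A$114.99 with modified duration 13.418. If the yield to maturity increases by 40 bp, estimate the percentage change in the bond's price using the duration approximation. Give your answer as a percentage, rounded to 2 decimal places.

Duration approximation: ΔP/P ≈ -D_mod · Δy = -13.418 × (+0.004) = -0.053672.
As a percentage: -5.3672%.

-5.37%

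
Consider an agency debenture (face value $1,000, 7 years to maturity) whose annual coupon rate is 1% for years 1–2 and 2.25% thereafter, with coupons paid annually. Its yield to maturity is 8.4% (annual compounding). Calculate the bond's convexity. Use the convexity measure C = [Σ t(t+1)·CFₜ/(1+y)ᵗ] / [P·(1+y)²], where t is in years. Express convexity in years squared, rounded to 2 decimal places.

With y = 0.084:
  t   CF        PV=CF/(1+0.084)^t    t·PV        t(t+1)·PV
  1        10.00         9.2251         9.2251          18.4502
  2        10.00         8.5102        17.0205          51.0614
  3        22.50        17.6642        52.9927         211.9707
  4        22.50        16.2954        65.1817         325.9083
  5        22.50        15.0327        75.1633         450.9801
  6        22.50        13.8678        83.2067         582.4466
  7     1,022.50       581.3777     4,069.6436      32,557.1491
  Σ                    661.9731     4,372.4335      34,197.9664
P = 661.9731.
Convexity = Σ t(t+1)·PV / [P·(1+y)²] = 34,197.9664 / (661.9731 × 1.175056) = 43.96442.

43.96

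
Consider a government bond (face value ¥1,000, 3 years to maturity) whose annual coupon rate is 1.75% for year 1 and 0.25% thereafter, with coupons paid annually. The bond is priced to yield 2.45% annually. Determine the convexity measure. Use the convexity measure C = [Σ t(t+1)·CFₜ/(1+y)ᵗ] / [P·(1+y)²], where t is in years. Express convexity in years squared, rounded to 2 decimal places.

11.25

With y = 0.0245:
  t   CF        PV=CF/(1+0.0245)^t    t·PV        t(t+1)·PV
  1        17.50        17.0815        17.0815          34.1630
  2         2.50         2.3819         4.7637          14.2912
  3     1,002.50       932.2846     2,796.8537      11,187.4148
  Σ                    951.7479     2,818.6989      11,235.8689
P = 951.7479.
Convexity = Σ t(t+1)·PV / [P·(1+y)²] = 11,235.8689 / (951.7479 × 1.049600) = 11.24762.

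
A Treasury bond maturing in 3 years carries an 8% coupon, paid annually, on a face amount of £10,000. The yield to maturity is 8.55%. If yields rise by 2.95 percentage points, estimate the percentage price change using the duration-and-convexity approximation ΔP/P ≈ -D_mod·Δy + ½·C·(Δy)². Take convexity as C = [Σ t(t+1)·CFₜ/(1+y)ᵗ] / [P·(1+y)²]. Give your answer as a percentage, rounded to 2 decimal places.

With y = 0.0855:
  t   CF        PV=CF/(1+0.0855)^t    t·PV        t(t+1)·PV
  1       800.00       736.9876       736.9876       1,473.9751
  2       800.00       678.9383     1,357.8767       4,073.6300
  3    10,800.00     8,443.7287    25,331.1862     101,324.7447
  Σ                  9,859.6546    27,426.0504     106,872.3498
P = 9,859.6546; D_Mac = 2.78164 yrs; D_mod = 2.56255 yrs; C = 9.19907.
Duration effect: -2.56255 × (+0.0295) = -0.075595
Convexity effect: 0.5 × 9.19907 × (0.0295)² = +0.0040027
ΔP/P ≈ -0.075595 + 0.0040027 = -0.071592 = -7.1592%.

-7.16%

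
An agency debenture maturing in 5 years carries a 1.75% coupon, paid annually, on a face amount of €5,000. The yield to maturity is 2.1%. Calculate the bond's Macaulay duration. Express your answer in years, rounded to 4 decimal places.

Periodic yield y = 0.021. Discount each cash flow and weight by its year:
  t   CF        PV=CF/(1+0.021)^t    t·PV
  1        87.50        85.7003        85.7003
  2        87.50        83.9376       167.8752
  3        87.50        82.2112       246.6335
  4        87.50        80.5202       322.0810
  5     5,087.50     4,585.3840    22,926.9200
  Σ                  4,917.7533    23,749.2100
Price P = Σ PV = 4,917.7533.
Macaulay duration = Σ(t·PV) / P = 23,749.2100 / 4,917.7533 = 4.82928 years.

4.8293 years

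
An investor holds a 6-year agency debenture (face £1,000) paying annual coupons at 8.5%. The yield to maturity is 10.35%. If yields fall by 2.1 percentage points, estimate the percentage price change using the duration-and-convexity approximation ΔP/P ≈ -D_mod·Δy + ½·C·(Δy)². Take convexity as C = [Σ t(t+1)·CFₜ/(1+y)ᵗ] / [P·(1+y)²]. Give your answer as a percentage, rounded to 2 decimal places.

+9.88%

With y = 0.1035:
  t   CF        PV=CF/(1+0.1035)^t    t·PV        t(t+1)·PV
  1        85.00        77.0276        77.0276         154.0553
  2        85.00        69.8030       139.6061         418.8182
  3        85.00        63.2560       189.7681         759.0723
  4        85.00        57.3231       229.2924       1,146.4618
  5        85.00        51.9466       259.7331       1,558.3984
  6     1,085.00       600.8910     3,605.3461      25,237.4228
  Σ                    920.2474     4,500.7733      29,274.2287
P = 920.2474; D_Mac = 4.89083 yrs; D_mod = 4.43211 yrs; C = 26.12379.
Duration effect: -4.43211 × (-0.021) = +0.093074
Convexity effect: 0.5 × 26.12379 × (-0.021)² = +0.0057603
ΔP/P ≈ +0.093074 + 0.0057603 = +0.098835 = +9.8835%.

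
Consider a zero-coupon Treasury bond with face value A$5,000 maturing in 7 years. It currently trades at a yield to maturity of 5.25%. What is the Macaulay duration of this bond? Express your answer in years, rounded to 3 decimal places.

7.000 years

A zero-coupon bond has a single cash flow at maturity, so its Macaulay duration equals its maturity: 7 years.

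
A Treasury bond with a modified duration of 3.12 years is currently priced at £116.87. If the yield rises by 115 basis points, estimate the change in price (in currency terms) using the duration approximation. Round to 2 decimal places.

Duration approximation: ΔP/P ≈ -D_mod · Δy = -3.12 × (+0.0115) = -0.035880.
ΔP ≈ 116.87 × (-0.035880) = -4.1932956.

-£4.19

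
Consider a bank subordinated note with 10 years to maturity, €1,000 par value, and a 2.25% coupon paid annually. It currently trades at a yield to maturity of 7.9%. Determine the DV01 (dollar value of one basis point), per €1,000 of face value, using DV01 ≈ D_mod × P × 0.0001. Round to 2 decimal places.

Periodic yield y = 0.079.
  t   CF        PV=CF/(1+0.079)^t    t·PV
  1        22.50        20.8526        20.8526
  2        22.50        19.3259        38.6518
  3        22.50        17.9109        53.7328
  4        22.50        16.5996        66.3983
  5        22.50        15.3842        76.9211
  6        22.50        14.2578        85.5471
  7        22.50        13.2139        92.4976
  8        22.50        12.2465        97.9718
  9        22.50        11.3498       102.1485
  10    1,022.50       478.0231     4,780.2308
  Σ                    619.1644     5,414.9523
P = 619.1644; D_Mac = 8.74558 yrs; D_mod = 8.10526 yrs.
DV01 ≈ 8.10526 × 619.1644 × 0.0001 = 0.501849.

€0.50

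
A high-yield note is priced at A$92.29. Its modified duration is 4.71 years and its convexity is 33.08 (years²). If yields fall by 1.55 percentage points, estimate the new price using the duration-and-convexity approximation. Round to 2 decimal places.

A$99.39

Duration effect: -D_mod·Δy = -4.71 × (-0.0155) = +0.073005
Convexity effect: ½·C·(Δy)² = 0.5 × 33.08 × (-0.0155)² = +0.003973735
ΔP/P ≈ +0.073005 + 0.003973735 = +0.076978735
New price ≈ 92.29 × (1 + 0.076978735) = 99.39436745315.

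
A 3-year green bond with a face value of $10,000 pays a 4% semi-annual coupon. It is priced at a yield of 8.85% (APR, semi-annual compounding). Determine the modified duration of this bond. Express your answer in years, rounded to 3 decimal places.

Periodic yield y = 0.04425. First find Macaulay duration:
  t   CF        PV=CF/(1+0.04425)^t    t·PV
  1       200.00       191.5250       191.5250
  2       200.00       183.4092       366.8183
  3       200.00       175.6372       526.9116
  4       200.00       168.1946       672.7784
  5       200.00       161.0674       805.3369
  6    10,200.00     7,866.3500    47,198.1003
  Σ                  8,746.1834    49,761.4705
P = 8,746.1834; Macaulay duration = 49,761.4705 / 8,746.1834 = 5.68951 half-year periods = 2.84475 years.
Modified duration = D_Mac / (1 + y) = 2.84475 / 1.04425 = 2.72421 years.

2.724 years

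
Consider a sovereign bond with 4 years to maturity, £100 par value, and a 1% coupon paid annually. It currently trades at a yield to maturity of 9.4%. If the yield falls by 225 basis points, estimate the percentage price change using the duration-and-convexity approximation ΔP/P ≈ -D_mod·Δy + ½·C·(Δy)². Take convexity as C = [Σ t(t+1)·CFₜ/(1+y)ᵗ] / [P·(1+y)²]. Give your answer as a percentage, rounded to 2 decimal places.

With y = 0.094:
  t   CF        PV=CF/(1+0.094)^t    t·PV        t(t+1)·PV
  1         1.00         0.9141         0.9141           1.8282
  2         1.00         0.8355         1.6711           5.0132
  3         1.00         0.7637         2.2912           9.1649
  4       101.00        70.5102       282.0409       1,410.2045
  Σ                     73.0236       286.9173       1,426.2108
P = 73.0236; D_Mac = 3.92910 yrs; D_mod = 3.59150 yrs; C = 16.31871.
Duration effect: -3.59150 × (-0.0225) = +0.080809
Convexity effect: 0.5 × 16.31871 × (-0.0225)² = +0.0041307
ΔP/P ≈ +0.080809 + 0.0041307 = +0.084939 = +8.4939%.

+8.49%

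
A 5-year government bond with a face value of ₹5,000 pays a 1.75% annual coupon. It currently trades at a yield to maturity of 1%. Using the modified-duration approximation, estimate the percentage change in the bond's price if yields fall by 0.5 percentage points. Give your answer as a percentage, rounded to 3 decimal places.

+2.393%

Periodic yield y = 0.01. Modified duration first:
  t   CF        PV=CF/(1+0.01)^t    t·PV
  1        87.50        86.6337        86.6337
  2        87.50        85.7759       171.5518
  3        87.50        84.9266       254.7799
  4        87.50        84.0858       336.3431
  5     5,087.50     4,840.5817    24,202.9084
  Σ                  5,182.0037    25,052.2169
P = 5,182.0037; D_Mac = 4.83447 yrs; D_mod = 4.83447/(1+0.01) = 4.78660 yrs.
ΔP/P ≈ -D_mod · Δy = -4.78660 × (-0.005) = +0.023933 = +2.3933%.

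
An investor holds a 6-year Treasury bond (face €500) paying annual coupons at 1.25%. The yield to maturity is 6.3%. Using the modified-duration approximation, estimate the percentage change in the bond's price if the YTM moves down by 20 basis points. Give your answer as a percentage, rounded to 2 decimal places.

Periodic yield y = 0.063. Modified duration first:
  t   CF        PV=CF/(1+0.063)^t    t·PV
  1         6.25         5.8796         5.8796
  2         6.25         5.5311        11.0623
  3         6.25         5.2033        15.6099
  4         6.25         4.8949        19.5797
  5         6.25         4.6048        23.0242
  6       506.25       350.8855     2,105.3131
  Σ                    376.9993     2,180.4688
P = 376.9993; D_Mac = 5.78375 yrs; D_mod = 5.78375/(1+0.063) = 5.44097 yrs.
ΔP/P ≈ -D_mod · Δy = -5.44097 × (-0.002) = +0.010882 = +1.0882%.

+1.09%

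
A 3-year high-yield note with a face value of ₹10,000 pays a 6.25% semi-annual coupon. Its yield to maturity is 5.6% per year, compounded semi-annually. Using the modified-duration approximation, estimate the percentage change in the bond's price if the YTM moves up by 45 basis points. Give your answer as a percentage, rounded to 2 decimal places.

-1.22%

Periodic yield y = 0.028. Modified duration first:
  t   CF        PV=CF/(1+0.028)^t    t·PV
  1       312.50       303.9883       303.9883
  2       312.50       295.7085       591.4170
  3       312.50       287.6542       862.9625
  4       312.50       279.8192     1,119.2769
  5       312.50       272.1977     1,360.9885
  6    10,312.50     8,737.8639    52,427.1831
  Σ                 10,177.2318    56,665.8164
P = 10,177.2318; D_Mac = 5.56790 half-year periods = 2.78395 yrs; D_mod = 2.78395/(1+0.028) = 2.70812 yrs.
ΔP/P ≈ -D_mod · Δy = -2.70812 × (+0.0045) = -0.012187 = -1.2187%.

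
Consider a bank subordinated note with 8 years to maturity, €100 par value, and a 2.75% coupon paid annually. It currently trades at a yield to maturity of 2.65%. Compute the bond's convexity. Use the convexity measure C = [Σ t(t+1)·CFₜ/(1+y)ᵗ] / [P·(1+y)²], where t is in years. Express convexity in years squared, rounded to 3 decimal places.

With y = 0.0265:
  t   CF        PV=CF/(1+0.0265)^t    t·PV        t(t+1)·PV
  1         2.75         2.6790         2.6790           5.3580
  2         2.75         2.6098         5.2197          15.6591
  3         2.75         2.5425         7.6274          30.5096
  4         2.75         2.4768         9.9073          49.5367
  5         2.75         2.4129        12.0645          72.3868
  6         2.75         2.3506        14.1036          98.7253
  7         2.75         2.2899        16.0294         128.2354
  8       102.75        83.3509       666.8071       6,001.2635
  Σ                    100.7124       734.4380       6,401.6744
P = 100.7124.
Convexity = Σ t(t+1)·PV / [P·(1+y)²] = 6,401.6744 / (100.7124 × 1.053702) = 60.32433.

60.324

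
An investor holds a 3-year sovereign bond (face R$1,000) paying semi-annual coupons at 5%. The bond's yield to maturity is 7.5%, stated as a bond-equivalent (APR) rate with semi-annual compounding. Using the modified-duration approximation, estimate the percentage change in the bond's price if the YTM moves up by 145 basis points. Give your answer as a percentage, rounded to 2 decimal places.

-3.94%

Periodic yield y = 0.0375. Modified duration first:
  t   CF        PV=CF/(1+0.0375)^t    t·PV
  1        25.00        24.0964        24.0964
  2        25.00        23.2254        46.4509
  3        25.00        22.3860        67.1579
  4        25.00        21.5768        86.3073
  5        25.00        20.7969       103.9847
  6     1,025.00       821.8551     4,931.1304
  Σ                    933.9366     5,259.1275
P = 933.9366; D_Mac = 5.63114 half-year periods = 2.81557 yrs; D_mod = 2.81557/(1+0.0375) = 2.71380 yrs.
ΔP/P ≈ -D_mod · Δy = -2.71380 × (+0.0145) = -0.039350 = -3.9350%.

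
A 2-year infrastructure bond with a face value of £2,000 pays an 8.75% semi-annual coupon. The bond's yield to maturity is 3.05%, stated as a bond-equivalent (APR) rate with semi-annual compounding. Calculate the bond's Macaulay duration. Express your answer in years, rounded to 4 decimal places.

1.8847 years

Periodic yield y = 0.01525. Discount each cash flow and weight by its period:
  t   CF        PV=CF/(1+0.01525)^t    t·PV
  1        87.50        86.1857        86.1857
  2        87.50        84.8911       169.7822
  3        87.50        83.6159       250.8478
  4     2,087.50     1,964.8730     7,859.4921
  Σ                  2,219.5657     8,366.3078
Price P = Σ PV = 2,219.5657.
Macaulay duration = Σ(t·PV) / P = 8,366.3078 / 2,219.5657 = 3.76934 half-year periods.
In years: 3.76934 / 2 = 1.88467 years.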